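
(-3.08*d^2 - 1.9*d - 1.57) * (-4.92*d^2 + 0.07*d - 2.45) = 15.1536*d^4 + 9.1324*d^3 + 15.1374*d^2 + 4.5451*d + 3.8465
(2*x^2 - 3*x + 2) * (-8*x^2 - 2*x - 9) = -16*x^4 + 20*x^3 - 28*x^2 + 23*x - 18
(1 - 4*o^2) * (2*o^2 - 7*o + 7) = -8*o^4 + 28*o^3 - 26*o^2 - 7*o + 7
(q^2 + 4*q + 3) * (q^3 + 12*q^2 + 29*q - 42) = q^5 + 16*q^4 + 80*q^3 + 110*q^2 - 81*q - 126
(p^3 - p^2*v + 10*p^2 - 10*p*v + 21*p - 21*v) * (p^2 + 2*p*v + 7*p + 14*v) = p^5 + p^4*v + 17*p^4 - 2*p^3*v^2 + 17*p^3*v + 91*p^3 - 34*p^2*v^2 + 91*p^2*v + 147*p^2 - 182*p*v^2 + 147*p*v - 294*v^2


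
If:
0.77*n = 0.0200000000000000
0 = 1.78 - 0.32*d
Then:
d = 5.56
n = 0.03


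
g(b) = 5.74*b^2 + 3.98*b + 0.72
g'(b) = 11.48*b + 3.98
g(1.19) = 13.58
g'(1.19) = 17.64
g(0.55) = 4.65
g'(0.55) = 10.29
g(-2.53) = 27.39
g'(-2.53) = -25.06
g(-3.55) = 58.93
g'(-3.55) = -36.77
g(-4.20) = 85.26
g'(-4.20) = -44.24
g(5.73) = 211.99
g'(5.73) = 69.76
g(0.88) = 8.67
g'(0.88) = 14.08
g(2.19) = 36.97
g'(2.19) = 29.12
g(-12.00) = 779.52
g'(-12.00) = -133.78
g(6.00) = 231.24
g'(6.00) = 72.86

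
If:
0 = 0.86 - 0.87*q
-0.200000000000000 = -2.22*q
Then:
No Solution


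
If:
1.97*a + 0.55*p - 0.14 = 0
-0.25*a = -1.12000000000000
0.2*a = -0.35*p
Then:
No Solution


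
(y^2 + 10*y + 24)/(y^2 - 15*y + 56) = (y^2 + 10*y + 24)/(y^2 - 15*y + 56)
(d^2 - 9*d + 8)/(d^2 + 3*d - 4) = (d - 8)/(d + 4)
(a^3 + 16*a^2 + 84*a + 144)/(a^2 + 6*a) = a + 10 + 24/a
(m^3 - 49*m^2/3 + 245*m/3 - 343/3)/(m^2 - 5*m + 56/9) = 3*(m^2 - 14*m + 49)/(3*m - 8)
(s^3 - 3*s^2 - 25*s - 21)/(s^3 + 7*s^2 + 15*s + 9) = (s - 7)/(s + 3)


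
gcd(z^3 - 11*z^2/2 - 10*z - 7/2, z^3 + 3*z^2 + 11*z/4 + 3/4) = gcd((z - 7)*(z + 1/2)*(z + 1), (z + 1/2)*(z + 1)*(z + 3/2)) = z^2 + 3*z/2 + 1/2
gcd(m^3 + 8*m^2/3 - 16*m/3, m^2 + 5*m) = m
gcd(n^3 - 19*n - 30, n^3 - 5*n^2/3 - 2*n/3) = 1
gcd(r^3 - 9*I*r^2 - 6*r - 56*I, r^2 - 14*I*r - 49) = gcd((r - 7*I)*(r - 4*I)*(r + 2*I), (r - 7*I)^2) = r - 7*I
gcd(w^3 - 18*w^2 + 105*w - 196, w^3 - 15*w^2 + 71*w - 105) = w - 7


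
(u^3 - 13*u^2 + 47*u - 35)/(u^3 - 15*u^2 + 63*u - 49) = (u - 5)/(u - 7)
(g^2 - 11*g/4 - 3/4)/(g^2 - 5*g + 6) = (g + 1/4)/(g - 2)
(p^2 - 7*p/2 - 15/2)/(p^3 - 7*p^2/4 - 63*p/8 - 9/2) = 4*(p - 5)/(4*p^2 - 13*p - 12)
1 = 1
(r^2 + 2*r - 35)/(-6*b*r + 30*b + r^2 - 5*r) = (r + 7)/(-6*b + r)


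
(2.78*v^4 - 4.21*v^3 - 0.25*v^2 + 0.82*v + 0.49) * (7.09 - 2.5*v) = -6.95*v^5 + 30.2352*v^4 - 29.2239*v^3 - 3.8225*v^2 + 4.5888*v + 3.4741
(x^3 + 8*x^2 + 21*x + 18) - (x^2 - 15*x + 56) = x^3 + 7*x^2 + 36*x - 38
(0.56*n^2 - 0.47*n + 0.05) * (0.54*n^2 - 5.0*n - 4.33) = 0.3024*n^4 - 3.0538*n^3 - 0.0478000000000005*n^2 + 1.7851*n - 0.2165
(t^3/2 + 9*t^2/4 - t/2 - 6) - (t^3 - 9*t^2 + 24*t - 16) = -t^3/2 + 45*t^2/4 - 49*t/2 + 10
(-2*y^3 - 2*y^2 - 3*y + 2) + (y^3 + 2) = -y^3 - 2*y^2 - 3*y + 4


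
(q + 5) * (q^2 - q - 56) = q^3 + 4*q^2 - 61*q - 280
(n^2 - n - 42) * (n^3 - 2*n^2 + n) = n^5 - 3*n^4 - 39*n^3 + 83*n^2 - 42*n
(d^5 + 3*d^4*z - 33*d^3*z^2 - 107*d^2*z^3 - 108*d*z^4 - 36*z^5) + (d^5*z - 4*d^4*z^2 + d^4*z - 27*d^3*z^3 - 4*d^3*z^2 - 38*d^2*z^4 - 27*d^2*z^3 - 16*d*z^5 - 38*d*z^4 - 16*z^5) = d^5*z + d^5 - 4*d^4*z^2 + 4*d^4*z - 27*d^3*z^3 - 37*d^3*z^2 - 38*d^2*z^4 - 134*d^2*z^3 - 16*d*z^5 - 146*d*z^4 - 52*z^5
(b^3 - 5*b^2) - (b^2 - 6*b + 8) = b^3 - 6*b^2 + 6*b - 8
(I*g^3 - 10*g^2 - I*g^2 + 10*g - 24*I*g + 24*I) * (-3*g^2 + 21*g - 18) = -3*I*g^5 + 30*g^4 + 24*I*g^4 - 240*g^3 + 33*I*g^3 + 390*g^2 - 558*I*g^2 - 180*g + 936*I*g - 432*I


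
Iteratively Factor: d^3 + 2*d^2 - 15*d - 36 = (d + 3)*(d^2 - d - 12) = (d + 3)^2*(d - 4)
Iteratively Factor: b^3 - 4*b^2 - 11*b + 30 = (b - 2)*(b^2 - 2*b - 15) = (b - 5)*(b - 2)*(b + 3)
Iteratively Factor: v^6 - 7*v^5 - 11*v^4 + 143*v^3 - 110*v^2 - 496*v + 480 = (v - 5)*(v^5 - 2*v^4 - 21*v^3 + 38*v^2 + 80*v - 96) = (v - 5)*(v - 4)*(v^4 + 2*v^3 - 13*v^2 - 14*v + 24) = (v - 5)*(v - 4)*(v + 2)*(v^3 - 13*v + 12) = (v - 5)*(v - 4)*(v + 2)*(v + 4)*(v^2 - 4*v + 3) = (v - 5)*(v - 4)*(v - 3)*(v + 2)*(v + 4)*(v - 1)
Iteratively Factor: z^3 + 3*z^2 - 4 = (z + 2)*(z^2 + z - 2) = (z - 1)*(z + 2)*(z + 2)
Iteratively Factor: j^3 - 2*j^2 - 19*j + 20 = (j + 4)*(j^2 - 6*j + 5) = (j - 1)*(j + 4)*(j - 5)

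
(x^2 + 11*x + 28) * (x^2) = x^4 + 11*x^3 + 28*x^2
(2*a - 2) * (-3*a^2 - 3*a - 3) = 6 - 6*a^3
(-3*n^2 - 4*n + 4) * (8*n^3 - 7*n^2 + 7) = -24*n^5 - 11*n^4 + 60*n^3 - 49*n^2 - 28*n + 28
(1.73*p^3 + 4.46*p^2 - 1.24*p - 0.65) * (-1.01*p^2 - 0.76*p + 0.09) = -1.7473*p^5 - 5.8194*p^4 - 1.9815*p^3 + 2.0003*p^2 + 0.3824*p - 0.0585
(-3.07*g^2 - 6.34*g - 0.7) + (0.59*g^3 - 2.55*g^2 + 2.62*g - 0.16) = 0.59*g^3 - 5.62*g^2 - 3.72*g - 0.86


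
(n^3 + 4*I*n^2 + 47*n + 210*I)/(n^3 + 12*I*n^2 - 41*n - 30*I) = (n - 7*I)/(n + I)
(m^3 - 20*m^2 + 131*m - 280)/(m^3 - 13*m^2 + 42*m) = (m^2 - 13*m + 40)/(m*(m - 6))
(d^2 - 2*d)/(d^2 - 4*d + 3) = d*(d - 2)/(d^2 - 4*d + 3)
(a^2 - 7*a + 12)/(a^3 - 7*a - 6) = (a - 4)/(a^2 + 3*a + 2)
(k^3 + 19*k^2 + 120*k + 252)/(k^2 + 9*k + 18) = (k^2 + 13*k + 42)/(k + 3)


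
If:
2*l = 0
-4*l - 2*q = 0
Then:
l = 0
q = 0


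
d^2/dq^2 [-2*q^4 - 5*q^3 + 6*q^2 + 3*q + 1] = -24*q^2 - 30*q + 12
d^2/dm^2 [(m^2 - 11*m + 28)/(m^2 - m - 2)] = 20*(-m^3 + 9*m^2 - 15*m + 11)/(m^6 - 3*m^5 - 3*m^4 + 11*m^3 + 6*m^2 - 12*m - 8)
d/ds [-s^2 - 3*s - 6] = -2*s - 3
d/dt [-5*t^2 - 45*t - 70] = -10*t - 45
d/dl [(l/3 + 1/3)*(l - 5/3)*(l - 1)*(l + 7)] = 4*l^3/3 + 16*l^2/3 - 76*l/9 - 16/9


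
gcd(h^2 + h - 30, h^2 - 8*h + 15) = h - 5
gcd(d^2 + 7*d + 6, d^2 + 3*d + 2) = d + 1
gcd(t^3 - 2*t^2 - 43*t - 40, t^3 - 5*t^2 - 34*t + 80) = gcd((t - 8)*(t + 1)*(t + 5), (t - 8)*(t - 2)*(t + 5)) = t^2 - 3*t - 40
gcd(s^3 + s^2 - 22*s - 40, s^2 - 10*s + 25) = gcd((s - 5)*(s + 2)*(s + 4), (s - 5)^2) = s - 5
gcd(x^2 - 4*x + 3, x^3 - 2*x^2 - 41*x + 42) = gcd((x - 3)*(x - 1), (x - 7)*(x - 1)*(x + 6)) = x - 1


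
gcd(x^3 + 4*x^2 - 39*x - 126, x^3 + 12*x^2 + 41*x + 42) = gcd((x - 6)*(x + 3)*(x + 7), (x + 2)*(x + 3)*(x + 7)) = x^2 + 10*x + 21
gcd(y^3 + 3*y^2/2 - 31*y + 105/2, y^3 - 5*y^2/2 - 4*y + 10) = y - 5/2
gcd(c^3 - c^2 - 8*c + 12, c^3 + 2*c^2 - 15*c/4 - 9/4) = c + 3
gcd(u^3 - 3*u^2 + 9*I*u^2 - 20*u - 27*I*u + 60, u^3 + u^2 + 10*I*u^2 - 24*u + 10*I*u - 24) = u + 4*I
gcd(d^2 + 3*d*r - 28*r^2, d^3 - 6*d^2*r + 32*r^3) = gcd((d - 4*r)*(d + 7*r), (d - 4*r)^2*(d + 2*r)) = -d + 4*r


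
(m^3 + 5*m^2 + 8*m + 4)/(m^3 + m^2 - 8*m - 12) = (m + 1)/(m - 3)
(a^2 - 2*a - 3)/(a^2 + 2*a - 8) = (a^2 - 2*a - 3)/(a^2 + 2*a - 8)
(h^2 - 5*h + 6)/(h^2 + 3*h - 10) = (h - 3)/(h + 5)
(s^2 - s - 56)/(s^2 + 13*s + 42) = (s - 8)/(s + 6)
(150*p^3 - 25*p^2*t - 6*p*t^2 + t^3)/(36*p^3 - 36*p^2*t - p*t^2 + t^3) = (25*p^2 - t^2)/(6*p^2 - 5*p*t - t^2)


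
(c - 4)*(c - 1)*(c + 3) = c^3 - 2*c^2 - 11*c + 12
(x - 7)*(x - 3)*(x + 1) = x^3 - 9*x^2 + 11*x + 21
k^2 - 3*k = k*(k - 3)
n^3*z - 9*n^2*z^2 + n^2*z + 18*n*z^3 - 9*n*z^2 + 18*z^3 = (n - 6*z)*(n - 3*z)*(n*z + z)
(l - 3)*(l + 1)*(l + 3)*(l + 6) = l^4 + 7*l^3 - 3*l^2 - 63*l - 54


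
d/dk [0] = 0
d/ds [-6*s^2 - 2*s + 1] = -12*s - 2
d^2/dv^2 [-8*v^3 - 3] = -48*v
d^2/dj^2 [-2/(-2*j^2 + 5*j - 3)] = 4*(-4*j^2 + 10*j + (4*j - 5)^2 - 6)/(2*j^2 - 5*j + 3)^3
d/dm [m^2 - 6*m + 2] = 2*m - 6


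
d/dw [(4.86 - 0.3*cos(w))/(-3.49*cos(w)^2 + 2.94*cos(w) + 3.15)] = (1.047*cos(w)^2 - 33.9228*cos(w) + 15.2334)*sin(w)/(12.1801*cos(w)^4 - 20.5212*cos(w)^3 - 13.3434*cos(w)^2 + 18.522*cos(w) + 9.9225)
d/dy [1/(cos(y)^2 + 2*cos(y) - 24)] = 2*(cos(y) + 1)*sin(y)/(cos(y)^2 + 2*cos(y) - 24)^2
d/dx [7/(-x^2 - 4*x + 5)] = 14*(x + 2)/(x^2 + 4*x - 5)^2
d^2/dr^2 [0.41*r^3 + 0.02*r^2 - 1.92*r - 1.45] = 2.46*r + 0.04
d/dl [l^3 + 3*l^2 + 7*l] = 3*l^2 + 6*l + 7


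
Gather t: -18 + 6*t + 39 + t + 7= 7*t + 28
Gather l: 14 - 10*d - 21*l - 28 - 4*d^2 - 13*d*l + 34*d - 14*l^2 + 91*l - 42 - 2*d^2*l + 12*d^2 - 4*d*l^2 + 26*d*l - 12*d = 8*d^2 + 12*d + l^2*(-4*d - 14) + l*(-2*d^2 + 13*d + 70) - 56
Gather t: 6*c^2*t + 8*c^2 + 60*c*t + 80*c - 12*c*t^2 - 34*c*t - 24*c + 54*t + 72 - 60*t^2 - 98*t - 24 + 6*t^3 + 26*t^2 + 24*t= 8*c^2 + 56*c + 6*t^3 + t^2*(-12*c - 34) + t*(6*c^2 + 26*c - 20) + 48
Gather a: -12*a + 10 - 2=8 - 12*a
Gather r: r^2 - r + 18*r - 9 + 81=r^2 + 17*r + 72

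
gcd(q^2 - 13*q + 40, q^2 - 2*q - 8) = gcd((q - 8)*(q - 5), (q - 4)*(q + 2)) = 1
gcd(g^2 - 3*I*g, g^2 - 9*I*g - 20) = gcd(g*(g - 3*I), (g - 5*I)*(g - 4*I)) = 1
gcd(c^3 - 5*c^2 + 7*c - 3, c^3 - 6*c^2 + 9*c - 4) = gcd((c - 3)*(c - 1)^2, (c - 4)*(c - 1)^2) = c^2 - 2*c + 1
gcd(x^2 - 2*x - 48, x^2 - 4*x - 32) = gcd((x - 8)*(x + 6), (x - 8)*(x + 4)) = x - 8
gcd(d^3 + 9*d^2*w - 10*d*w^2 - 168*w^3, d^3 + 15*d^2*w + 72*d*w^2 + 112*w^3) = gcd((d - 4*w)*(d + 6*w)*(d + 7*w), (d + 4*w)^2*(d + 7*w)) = d + 7*w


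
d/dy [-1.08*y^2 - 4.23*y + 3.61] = -2.16*y - 4.23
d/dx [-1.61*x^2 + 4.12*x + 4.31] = 4.12 - 3.22*x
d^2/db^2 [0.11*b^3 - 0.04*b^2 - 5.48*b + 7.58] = 0.66*b - 0.08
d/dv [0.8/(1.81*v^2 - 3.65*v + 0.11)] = (2.92 - 2.896*v)/(1.81*v^2 - 3.65*v + 0.11)^2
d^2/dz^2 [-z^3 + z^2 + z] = 2 - 6*z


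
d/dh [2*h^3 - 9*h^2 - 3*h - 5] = 6*h^2 - 18*h - 3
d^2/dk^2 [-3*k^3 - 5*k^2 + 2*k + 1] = -18*k - 10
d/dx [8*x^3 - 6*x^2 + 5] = 12*x*(2*x - 1)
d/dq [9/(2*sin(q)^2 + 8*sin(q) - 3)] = -36*(sin(q) + 2)*cos(q)/(-8*sin(q) + cos(2*q) + 2)^2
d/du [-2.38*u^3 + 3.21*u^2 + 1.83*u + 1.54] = -7.14*u^2 + 6.42*u + 1.83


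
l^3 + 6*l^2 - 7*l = l*(l - 1)*(l + 7)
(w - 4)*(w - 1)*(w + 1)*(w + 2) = w^4 - 2*w^3 - 9*w^2 + 2*w + 8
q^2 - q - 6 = (q - 3)*(q + 2)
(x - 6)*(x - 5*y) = x^2 - 5*x*y - 6*x + 30*y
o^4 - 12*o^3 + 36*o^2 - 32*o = o*(o - 8)*(o - 2)^2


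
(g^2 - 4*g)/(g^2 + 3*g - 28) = g/(g + 7)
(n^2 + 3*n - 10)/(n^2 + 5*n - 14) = (n + 5)/(n + 7)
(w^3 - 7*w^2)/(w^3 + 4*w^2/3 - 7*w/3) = 3*w*(w - 7)/(3*w^2 + 4*w - 7)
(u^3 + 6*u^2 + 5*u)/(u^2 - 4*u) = (u^2 + 6*u + 5)/(u - 4)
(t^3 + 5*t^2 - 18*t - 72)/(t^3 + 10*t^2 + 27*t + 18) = (t - 4)/(t + 1)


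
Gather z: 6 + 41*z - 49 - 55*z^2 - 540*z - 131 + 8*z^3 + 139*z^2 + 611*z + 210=8*z^3 + 84*z^2 + 112*z + 36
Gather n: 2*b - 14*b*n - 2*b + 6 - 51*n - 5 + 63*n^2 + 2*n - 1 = 63*n^2 + n*(-14*b - 49)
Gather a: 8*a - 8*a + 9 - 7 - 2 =0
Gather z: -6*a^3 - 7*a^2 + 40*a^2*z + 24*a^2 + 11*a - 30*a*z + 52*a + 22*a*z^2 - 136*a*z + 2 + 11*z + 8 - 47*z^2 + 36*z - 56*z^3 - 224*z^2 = -6*a^3 + 17*a^2 + 63*a - 56*z^3 + z^2*(22*a - 271) + z*(40*a^2 - 166*a + 47) + 10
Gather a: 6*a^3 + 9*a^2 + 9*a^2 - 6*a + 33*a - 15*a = 6*a^3 + 18*a^2 + 12*a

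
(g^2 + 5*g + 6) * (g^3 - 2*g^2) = g^5 + 3*g^4 - 4*g^3 - 12*g^2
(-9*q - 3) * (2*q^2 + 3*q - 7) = -18*q^3 - 33*q^2 + 54*q + 21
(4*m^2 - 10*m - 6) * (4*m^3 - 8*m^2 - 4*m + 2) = 16*m^5 - 72*m^4 + 40*m^3 + 96*m^2 + 4*m - 12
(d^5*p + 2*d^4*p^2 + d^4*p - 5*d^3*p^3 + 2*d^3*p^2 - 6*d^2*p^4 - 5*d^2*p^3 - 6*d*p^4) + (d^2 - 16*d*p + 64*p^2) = d^5*p + 2*d^4*p^2 + d^4*p - 5*d^3*p^3 + 2*d^3*p^2 - 6*d^2*p^4 - 5*d^2*p^3 + d^2 - 6*d*p^4 - 16*d*p + 64*p^2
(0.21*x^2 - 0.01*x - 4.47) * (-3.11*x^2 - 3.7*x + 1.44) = -0.6531*x^4 - 0.7459*x^3 + 14.2411*x^2 + 16.5246*x - 6.4368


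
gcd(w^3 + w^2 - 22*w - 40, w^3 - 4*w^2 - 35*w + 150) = w - 5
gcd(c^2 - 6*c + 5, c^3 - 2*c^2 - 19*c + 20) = c^2 - 6*c + 5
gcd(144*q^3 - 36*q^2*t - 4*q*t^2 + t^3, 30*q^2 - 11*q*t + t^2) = 6*q - t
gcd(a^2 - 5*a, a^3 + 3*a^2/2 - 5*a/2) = a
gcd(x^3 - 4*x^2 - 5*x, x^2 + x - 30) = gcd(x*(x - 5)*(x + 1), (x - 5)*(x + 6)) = x - 5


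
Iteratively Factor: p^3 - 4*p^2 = (p)*(p^2 - 4*p) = p^2*(p - 4)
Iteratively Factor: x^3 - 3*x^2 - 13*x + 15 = (x + 3)*(x^2 - 6*x + 5) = (x - 5)*(x + 3)*(x - 1)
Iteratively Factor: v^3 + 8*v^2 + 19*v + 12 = (v + 1)*(v^2 + 7*v + 12) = (v + 1)*(v + 4)*(v + 3)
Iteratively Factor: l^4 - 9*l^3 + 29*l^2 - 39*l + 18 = (l - 3)*(l^3 - 6*l^2 + 11*l - 6) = (l - 3)^2*(l^2 - 3*l + 2) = (l - 3)^2*(l - 2)*(l - 1)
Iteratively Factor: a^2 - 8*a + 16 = (a - 4)*(a - 4)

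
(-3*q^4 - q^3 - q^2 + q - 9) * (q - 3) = -3*q^5 + 8*q^4 + 2*q^3 + 4*q^2 - 12*q + 27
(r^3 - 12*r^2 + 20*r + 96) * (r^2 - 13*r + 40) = r^5 - 25*r^4 + 216*r^3 - 644*r^2 - 448*r + 3840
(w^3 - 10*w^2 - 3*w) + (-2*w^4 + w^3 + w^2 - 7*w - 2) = -2*w^4 + 2*w^3 - 9*w^2 - 10*w - 2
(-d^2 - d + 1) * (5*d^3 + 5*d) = -5*d^5 - 5*d^4 - 5*d^2 + 5*d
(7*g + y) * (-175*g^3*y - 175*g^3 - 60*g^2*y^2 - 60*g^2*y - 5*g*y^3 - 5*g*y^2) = -1225*g^4*y - 1225*g^4 - 595*g^3*y^2 - 595*g^3*y - 95*g^2*y^3 - 95*g^2*y^2 - 5*g*y^4 - 5*g*y^3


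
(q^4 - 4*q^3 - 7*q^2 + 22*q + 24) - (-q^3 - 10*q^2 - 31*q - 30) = q^4 - 3*q^3 + 3*q^2 + 53*q + 54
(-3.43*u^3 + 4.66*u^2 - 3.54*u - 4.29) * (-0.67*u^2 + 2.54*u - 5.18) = 2.2981*u^5 - 11.8344*u^4 + 31.9756*u^3 - 30.2561*u^2 + 7.4406*u + 22.2222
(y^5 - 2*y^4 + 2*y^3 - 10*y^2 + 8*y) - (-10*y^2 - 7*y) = y^5 - 2*y^4 + 2*y^3 + 15*y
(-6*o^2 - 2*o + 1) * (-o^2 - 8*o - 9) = 6*o^4 + 50*o^3 + 69*o^2 + 10*o - 9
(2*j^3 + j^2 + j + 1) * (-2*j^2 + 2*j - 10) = -4*j^5 + 2*j^4 - 20*j^3 - 10*j^2 - 8*j - 10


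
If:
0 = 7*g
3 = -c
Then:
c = -3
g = 0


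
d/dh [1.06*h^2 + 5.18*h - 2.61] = 2.12*h + 5.18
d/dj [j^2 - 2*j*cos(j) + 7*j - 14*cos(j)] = 2*j*sin(j) + 2*j + 14*sin(j) - 2*cos(j) + 7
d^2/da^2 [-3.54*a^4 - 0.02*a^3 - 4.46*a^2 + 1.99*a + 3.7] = -42.48*a^2 - 0.12*a - 8.92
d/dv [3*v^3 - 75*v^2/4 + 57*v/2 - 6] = 9*v^2 - 75*v/2 + 57/2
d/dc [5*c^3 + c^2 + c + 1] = 15*c^2 + 2*c + 1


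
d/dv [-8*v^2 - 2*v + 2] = -16*v - 2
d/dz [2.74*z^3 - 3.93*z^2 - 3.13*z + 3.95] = 8.22*z^2 - 7.86*z - 3.13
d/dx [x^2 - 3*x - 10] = 2*x - 3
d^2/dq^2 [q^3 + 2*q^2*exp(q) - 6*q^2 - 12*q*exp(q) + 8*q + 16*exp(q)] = 2*q^2*exp(q) - 4*q*exp(q) + 6*q - 4*exp(q) - 12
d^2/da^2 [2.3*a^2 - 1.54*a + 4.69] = 4.60000000000000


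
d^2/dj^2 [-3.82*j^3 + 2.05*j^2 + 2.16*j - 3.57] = 4.1 - 22.92*j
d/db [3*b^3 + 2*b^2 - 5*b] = 9*b^2 + 4*b - 5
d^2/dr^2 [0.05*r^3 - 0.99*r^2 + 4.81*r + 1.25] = 0.3*r - 1.98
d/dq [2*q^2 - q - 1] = 4*q - 1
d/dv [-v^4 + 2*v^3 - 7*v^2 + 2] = 2*v*(-2*v^2 + 3*v - 7)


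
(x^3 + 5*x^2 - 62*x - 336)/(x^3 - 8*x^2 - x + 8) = (x^2 + 13*x + 42)/(x^2 - 1)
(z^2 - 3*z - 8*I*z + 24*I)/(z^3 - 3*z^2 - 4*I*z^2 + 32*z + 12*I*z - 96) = 1/(z + 4*I)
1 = 1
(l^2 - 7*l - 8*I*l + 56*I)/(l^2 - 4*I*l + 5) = (l^2 - 7*l - 8*I*l + 56*I)/(l^2 - 4*I*l + 5)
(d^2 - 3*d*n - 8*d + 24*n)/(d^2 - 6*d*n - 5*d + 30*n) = (d^2 - 3*d*n - 8*d + 24*n)/(d^2 - 6*d*n - 5*d + 30*n)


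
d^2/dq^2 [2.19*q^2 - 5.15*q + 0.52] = 4.38000000000000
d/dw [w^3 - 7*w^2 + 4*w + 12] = 3*w^2 - 14*w + 4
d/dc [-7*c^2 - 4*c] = -14*c - 4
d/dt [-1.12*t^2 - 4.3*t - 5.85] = -2.24*t - 4.3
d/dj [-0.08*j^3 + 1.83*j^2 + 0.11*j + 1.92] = -0.24*j^2 + 3.66*j + 0.11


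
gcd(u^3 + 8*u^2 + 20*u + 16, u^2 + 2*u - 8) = u + 4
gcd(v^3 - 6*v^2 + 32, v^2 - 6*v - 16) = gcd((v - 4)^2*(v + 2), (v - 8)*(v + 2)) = v + 2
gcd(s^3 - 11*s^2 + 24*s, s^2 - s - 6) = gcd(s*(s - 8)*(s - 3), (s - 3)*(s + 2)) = s - 3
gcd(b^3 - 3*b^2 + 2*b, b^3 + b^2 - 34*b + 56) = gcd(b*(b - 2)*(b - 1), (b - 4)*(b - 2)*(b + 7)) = b - 2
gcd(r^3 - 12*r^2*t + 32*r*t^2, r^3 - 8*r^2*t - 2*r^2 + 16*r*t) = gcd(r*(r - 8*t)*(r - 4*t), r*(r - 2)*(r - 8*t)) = r^2 - 8*r*t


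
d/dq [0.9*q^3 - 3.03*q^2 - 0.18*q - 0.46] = 2.7*q^2 - 6.06*q - 0.18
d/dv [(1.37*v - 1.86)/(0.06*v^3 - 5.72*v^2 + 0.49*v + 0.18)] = (-0.1644*v^3 + 8.1712*v^2 - 21.2784*v + 1.158)/(0.0036*v^6 - 0.6864*v^5 + 32.7772*v^4 - 5.584*v^3 - 1.8191*v^2 + 0.1764*v + 0.0324)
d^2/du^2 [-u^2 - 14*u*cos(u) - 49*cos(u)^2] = 14*u*cos(u) - 196*sin(u)^2 + 28*sin(u) + 96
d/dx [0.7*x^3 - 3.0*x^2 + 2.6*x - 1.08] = 2.1*x^2 - 6.0*x + 2.6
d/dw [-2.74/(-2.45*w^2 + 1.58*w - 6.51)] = (4.3292 - 13.426*w)/(2.45*w^2 - 1.58*w + 6.51)^2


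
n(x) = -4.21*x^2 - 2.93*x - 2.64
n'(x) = -8.42*x - 2.93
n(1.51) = -16.66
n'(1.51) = -15.64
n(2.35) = -32.78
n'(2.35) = -22.72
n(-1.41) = -6.88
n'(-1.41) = 8.94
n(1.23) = -12.61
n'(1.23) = -13.29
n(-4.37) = -70.23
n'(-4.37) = 33.87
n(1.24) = -12.75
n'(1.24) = -13.37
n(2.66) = -40.22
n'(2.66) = -25.33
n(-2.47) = -21.09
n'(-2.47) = 17.87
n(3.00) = -49.32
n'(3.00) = -28.19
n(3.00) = -49.32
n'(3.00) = -28.19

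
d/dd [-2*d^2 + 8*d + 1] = 8 - 4*d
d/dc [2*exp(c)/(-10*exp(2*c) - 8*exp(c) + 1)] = (20*exp(2*c) + 2)*exp(c)/(100*exp(4*c) + 160*exp(3*c) + 44*exp(2*c) - 16*exp(c) + 1)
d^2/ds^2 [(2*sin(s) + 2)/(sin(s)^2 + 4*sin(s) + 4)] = 2*(-sin(s)^3 + 4*sin(s)^2 + 2*sin(s) - 2)/(sin(s) + 2)^4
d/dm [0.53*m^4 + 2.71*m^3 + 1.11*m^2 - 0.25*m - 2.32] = 2.12*m^3 + 8.13*m^2 + 2.22*m - 0.25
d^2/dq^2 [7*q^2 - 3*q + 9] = 14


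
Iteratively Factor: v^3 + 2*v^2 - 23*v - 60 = (v + 3)*(v^2 - v - 20) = (v + 3)*(v + 4)*(v - 5)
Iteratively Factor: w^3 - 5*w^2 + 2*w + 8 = (w - 4)*(w^2 - w - 2) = (w - 4)*(w - 2)*(w + 1)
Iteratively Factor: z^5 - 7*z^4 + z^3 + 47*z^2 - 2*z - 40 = (z + 1)*(z^4 - 8*z^3 + 9*z^2 + 38*z - 40) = (z - 4)*(z + 1)*(z^3 - 4*z^2 - 7*z + 10) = (z - 5)*(z - 4)*(z + 1)*(z^2 + z - 2) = (z - 5)*(z - 4)*(z + 1)*(z + 2)*(z - 1)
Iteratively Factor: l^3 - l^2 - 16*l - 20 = (l + 2)*(l^2 - 3*l - 10) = (l - 5)*(l + 2)*(l + 2)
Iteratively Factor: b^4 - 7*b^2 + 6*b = (b - 1)*(b^3 + b^2 - 6*b) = (b - 2)*(b - 1)*(b^2 + 3*b) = b*(b - 2)*(b - 1)*(b + 3)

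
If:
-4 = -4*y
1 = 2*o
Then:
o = 1/2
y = 1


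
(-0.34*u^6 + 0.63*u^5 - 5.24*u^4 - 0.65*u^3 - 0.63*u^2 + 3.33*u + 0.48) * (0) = 0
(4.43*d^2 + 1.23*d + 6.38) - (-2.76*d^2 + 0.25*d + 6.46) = 7.19*d^2 + 0.98*d - 0.0800000000000001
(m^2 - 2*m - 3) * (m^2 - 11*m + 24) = m^4 - 13*m^3 + 43*m^2 - 15*m - 72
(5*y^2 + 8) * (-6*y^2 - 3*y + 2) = -30*y^4 - 15*y^3 - 38*y^2 - 24*y + 16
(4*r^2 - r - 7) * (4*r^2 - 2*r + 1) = 16*r^4 - 12*r^3 - 22*r^2 + 13*r - 7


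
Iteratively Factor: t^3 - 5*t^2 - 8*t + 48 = (t - 4)*(t^2 - t - 12) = (t - 4)*(t + 3)*(t - 4)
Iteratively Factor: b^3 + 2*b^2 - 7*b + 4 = (b - 1)*(b^2 + 3*b - 4) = (b - 1)^2*(b + 4)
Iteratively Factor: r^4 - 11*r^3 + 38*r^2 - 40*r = (r)*(r^3 - 11*r^2 + 38*r - 40) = r*(r - 4)*(r^2 - 7*r + 10) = r*(r - 4)*(r - 2)*(r - 5)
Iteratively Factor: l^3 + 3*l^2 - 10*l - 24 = (l + 4)*(l^2 - l - 6) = (l + 2)*(l + 4)*(l - 3)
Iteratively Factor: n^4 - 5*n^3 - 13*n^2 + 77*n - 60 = (n - 1)*(n^3 - 4*n^2 - 17*n + 60) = (n - 1)*(n + 4)*(n^2 - 8*n + 15) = (n - 3)*(n - 1)*(n + 4)*(n - 5)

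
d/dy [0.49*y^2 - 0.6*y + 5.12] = 0.98*y - 0.6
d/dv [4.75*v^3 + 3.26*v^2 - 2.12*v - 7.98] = 14.25*v^2 + 6.52*v - 2.12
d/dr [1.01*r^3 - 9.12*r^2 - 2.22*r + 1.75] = 3.03*r^2 - 18.24*r - 2.22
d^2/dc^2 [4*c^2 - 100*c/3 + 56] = 8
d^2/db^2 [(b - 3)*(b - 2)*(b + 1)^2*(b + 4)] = 20*b^3 + 12*b^2 - 90*b - 10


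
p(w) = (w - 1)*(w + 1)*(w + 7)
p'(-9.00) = 116.00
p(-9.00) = -160.00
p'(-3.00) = -16.00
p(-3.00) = 32.00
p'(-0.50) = -7.25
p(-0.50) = -4.88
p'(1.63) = 29.79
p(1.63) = 14.30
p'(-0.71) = -9.43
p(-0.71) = -3.12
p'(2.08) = 41.10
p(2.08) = 30.20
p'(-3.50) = -13.25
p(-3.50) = 39.38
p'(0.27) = 3.00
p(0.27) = -6.74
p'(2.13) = 42.43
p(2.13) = 32.29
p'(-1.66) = -15.97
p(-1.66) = 9.37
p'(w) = (w - 1)*(w + 1) + (w - 1)*(w + 7) + (w + 1)*(w + 7)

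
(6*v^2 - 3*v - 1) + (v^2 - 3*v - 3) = 7*v^2 - 6*v - 4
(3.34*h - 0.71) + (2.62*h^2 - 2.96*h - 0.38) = 2.62*h^2 + 0.38*h - 1.09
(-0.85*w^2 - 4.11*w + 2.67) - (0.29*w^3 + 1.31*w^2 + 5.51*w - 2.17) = -0.29*w^3 - 2.16*w^2 - 9.62*w + 4.84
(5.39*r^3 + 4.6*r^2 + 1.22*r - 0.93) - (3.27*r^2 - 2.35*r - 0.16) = 5.39*r^3 + 1.33*r^2 + 3.57*r - 0.77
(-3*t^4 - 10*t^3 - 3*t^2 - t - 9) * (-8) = 24*t^4 + 80*t^3 + 24*t^2 + 8*t + 72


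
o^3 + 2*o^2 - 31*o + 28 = (o - 4)*(o - 1)*(o + 7)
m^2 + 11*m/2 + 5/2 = (m + 1/2)*(m + 5)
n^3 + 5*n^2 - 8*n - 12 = (n - 2)*(n + 1)*(n + 6)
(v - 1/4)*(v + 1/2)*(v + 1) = v^3 + 5*v^2/4 + v/8 - 1/8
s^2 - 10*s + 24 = (s - 6)*(s - 4)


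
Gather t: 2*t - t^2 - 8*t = -t^2 - 6*t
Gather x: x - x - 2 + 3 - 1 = 0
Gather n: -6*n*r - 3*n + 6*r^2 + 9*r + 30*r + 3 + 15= n*(-6*r - 3) + 6*r^2 + 39*r + 18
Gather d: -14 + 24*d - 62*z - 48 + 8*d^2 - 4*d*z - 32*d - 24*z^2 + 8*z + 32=8*d^2 + d*(-4*z - 8) - 24*z^2 - 54*z - 30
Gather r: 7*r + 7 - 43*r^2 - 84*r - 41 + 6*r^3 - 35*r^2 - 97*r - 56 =6*r^3 - 78*r^2 - 174*r - 90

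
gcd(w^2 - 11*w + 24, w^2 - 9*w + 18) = w - 3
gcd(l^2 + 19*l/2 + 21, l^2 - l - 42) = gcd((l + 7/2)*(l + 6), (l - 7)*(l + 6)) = l + 6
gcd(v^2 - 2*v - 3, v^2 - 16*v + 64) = 1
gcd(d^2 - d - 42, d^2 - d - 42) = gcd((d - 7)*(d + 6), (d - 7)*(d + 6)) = d^2 - d - 42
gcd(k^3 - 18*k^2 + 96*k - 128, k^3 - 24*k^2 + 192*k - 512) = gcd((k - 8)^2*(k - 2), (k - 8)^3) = k^2 - 16*k + 64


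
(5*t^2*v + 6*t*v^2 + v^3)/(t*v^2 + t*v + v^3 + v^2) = (5*t + v)/(v + 1)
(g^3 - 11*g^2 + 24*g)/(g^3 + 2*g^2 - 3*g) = (g^2 - 11*g + 24)/(g^2 + 2*g - 3)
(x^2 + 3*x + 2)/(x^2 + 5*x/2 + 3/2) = 2*(x + 2)/(2*x + 3)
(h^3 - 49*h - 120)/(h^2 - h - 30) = (h^2 - 5*h - 24)/(h - 6)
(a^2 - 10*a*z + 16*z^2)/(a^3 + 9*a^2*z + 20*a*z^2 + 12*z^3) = (a^2 - 10*a*z + 16*z^2)/(a^3 + 9*a^2*z + 20*a*z^2 + 12*z^3)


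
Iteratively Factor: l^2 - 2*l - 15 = (l + 3)*(l - 5)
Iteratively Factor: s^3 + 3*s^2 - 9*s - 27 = (s + 3)*(s^2 - 9) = (s - 3)*(s + 3)*(s + 3)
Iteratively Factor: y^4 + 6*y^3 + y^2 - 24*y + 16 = (y - 1)*(y^3 + 7*y^2 + 8*y - 16) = (y - 1)*(y + 4)*(y^2 + 3*y - 4) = (y - 1)*(y + 4)^2*(y - 1)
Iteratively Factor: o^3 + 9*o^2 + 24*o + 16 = (o + 4)*(o^2 + 5*o + 4) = (o + 4)^2*(o + 1)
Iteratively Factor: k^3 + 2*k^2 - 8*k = (k - 2)*(k^2 + 4*k) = k*(k - 2)*(k + 4)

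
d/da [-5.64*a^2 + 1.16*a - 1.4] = 1.16 - 11.28*a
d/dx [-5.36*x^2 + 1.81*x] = 1.81 - 10.72*x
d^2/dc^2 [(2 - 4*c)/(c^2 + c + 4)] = 4*(-(2*c - 1)*(2*c + 1)^2 + (6*c + 1)*(c^2 + c + 4))/(c^2 + c + 4)^3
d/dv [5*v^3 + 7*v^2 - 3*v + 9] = 15*v^2 + 14*v - 3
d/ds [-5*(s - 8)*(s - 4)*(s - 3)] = -15*s^2 + 150*s - 340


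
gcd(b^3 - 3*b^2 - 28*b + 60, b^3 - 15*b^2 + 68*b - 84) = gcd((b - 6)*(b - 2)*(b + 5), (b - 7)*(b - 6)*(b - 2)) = b^2 - 8*b + 12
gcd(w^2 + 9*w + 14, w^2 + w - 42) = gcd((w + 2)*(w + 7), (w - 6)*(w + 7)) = w + 7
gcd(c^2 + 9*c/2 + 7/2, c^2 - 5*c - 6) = c + 1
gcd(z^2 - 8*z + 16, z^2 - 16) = z - 4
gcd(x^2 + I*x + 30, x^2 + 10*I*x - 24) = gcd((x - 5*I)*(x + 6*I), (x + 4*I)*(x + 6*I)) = x + 6*I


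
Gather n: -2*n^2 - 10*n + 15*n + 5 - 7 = -2*n^2 + 5*n - 2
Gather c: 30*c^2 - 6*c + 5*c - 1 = 30*c^2 - c - 1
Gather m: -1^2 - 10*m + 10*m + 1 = 0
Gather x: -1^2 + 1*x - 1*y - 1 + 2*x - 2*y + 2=3*x - 3*y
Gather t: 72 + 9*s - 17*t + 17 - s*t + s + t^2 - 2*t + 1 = 10*s + t^2 + t*(-s - 19) + 90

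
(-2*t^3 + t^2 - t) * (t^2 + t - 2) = -2*t^5 - t^4 + 4*t^3 - 3*t^2 + 2*t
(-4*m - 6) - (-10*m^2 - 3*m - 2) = 10*m^2 - m - 4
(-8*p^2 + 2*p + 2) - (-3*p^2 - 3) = -5*p^2 + 2*p + 5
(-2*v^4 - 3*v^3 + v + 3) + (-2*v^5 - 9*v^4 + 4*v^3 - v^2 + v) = -2*v^5 - 11*v^4 + v^3 - v^2 + 2*v + 3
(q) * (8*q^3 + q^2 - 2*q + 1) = 8*q^4 + q^3 - 2*q^2 + q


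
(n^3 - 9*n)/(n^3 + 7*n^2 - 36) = n*(n - 3)/(n^2 + 4*n - 12)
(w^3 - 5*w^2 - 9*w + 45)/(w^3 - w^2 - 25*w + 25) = (w^2 - 9)/(w^2 + 4*w - 5)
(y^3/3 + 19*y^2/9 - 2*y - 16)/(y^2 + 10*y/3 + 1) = (3*y^2 + 10*y - 48)/(3*(3*y + 1))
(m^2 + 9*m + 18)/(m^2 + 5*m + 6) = (m + 6)/(m + 2)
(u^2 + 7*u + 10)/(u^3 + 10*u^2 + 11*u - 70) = (u + 2)/(u^2 + 5*u - 14)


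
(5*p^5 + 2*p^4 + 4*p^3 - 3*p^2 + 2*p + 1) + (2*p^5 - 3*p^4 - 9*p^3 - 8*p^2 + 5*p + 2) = 7*p^5 - p^4 - 5*p^3 - 11*p^2 + 7*p + 3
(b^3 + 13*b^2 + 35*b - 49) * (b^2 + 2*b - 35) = b^5 + 15*b^4 + 26*b^3 - 434*b^2 - 1323*b + 1715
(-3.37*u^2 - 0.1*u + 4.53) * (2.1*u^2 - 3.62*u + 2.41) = -7.077*u^4 + 11.9894*u^3 + 1.7533*u^2 - 16.6396*u + 10.9173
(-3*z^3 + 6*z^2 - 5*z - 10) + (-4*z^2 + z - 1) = -3*z^3 + 2*z^2 - 4*z - 11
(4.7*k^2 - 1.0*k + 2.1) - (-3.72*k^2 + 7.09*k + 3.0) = 8.42*k^2 - 8.09*k - 0.9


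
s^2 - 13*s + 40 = (s - 8)*(s - 5)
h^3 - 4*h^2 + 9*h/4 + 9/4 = (h - 3)*(h - 3/2)*(h + 1/2)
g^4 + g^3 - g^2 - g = g*(g - 1)*(g + 1)^2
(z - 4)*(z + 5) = z^2 + z - 20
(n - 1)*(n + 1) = n^2 - 1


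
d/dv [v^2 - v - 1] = 2*v - 1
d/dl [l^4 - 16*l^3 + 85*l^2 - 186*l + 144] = 4*l^3 - 48*l^2 + 170*l - 186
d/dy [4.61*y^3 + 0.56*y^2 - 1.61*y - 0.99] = 13.83*y^2 + 1.12*y - 1.61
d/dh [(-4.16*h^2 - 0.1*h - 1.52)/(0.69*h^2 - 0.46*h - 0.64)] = (1.9826*h^2 + 7.4224*h - 0.6352)/(0.4761*h^4 - 0.6348*h^3 - 0.6716*h^2 + 0.5888*h + 0.4096)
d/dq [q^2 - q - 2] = 2*q - 1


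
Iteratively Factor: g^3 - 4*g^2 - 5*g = (g - 5)*(g^2 + g) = (g - 5)*(g + 1)*(g)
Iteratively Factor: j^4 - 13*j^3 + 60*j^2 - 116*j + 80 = (j - 2)*(j^3 - 11*j^2 + 38*j - 40) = (j - 5)*(j - 2)*(j^2 - 6*j + 8) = (j - 5)*(j - 4)*(j - 2)*(j - 2)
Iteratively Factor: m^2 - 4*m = (m)*(m - 4)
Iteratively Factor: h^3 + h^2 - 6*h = (h - 2)*(h^2 + 3*h) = h*(h - 2)*(h + 3)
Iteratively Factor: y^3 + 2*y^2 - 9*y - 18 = (y + 2)*(y^2 - 9) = (y - 3)*(y + 2)*(y + 3)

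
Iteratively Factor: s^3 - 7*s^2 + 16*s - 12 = (s - 3)*(s^2 - 4*s + 4) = (s - 3)*(s - 2)*(s - 2)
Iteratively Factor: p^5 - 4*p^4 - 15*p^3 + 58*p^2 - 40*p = (p - 5)*(p^4 + p^3 - 10*p^2 + 8*p) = (p - 5)*(p - 2)*(p^3 + 3*p^2 - 4*p) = p*(p - 5)*(p - 2)*(p^2 + 3*p - 4) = p*(p - 5)*(p - 2)*(p - 1)*(p + 4)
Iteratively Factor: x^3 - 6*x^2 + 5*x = (x - 5)*(x^2 - x) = x*(x - 5)*(x - 1)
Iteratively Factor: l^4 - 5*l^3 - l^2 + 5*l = (l)*(l^3 - 5*l^2 - l + 5) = l*(l - 5)*(l^2 - 1) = l*(l - 5)*(l + 1)*(l - 1)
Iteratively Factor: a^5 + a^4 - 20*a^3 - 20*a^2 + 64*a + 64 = (a + 2)*(a^4 - a^3 - 18*a^2 + 16*a + 32) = (a + 2)*(a + 4)*(a^3 - 5*a^2 + 2*a + 8) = (a + 1)*(a + 2)*(a + 4)*(a^2 - 6*a + 8) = (a - 4)*(a + 1)*(a + 2)*(a + 4)*(a - 2)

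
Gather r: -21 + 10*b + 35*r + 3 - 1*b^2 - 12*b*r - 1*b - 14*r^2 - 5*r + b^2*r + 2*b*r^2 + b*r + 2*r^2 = -b^2 + 9*b + r^2*(2*b - 12) + r*(b^2 - 11*b + 30) - 18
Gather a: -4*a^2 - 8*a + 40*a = -4*a^2 + 32*a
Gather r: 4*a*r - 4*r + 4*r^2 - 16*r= 4*r^2 + r*(4*a - 20)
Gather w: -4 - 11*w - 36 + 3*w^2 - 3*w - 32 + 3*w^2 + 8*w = 6*w^2 - 6*w - 72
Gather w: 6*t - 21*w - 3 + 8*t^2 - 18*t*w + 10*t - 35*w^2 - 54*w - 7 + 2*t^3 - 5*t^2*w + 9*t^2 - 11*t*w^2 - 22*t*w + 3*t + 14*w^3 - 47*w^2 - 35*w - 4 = 2*t^3 + 17*t^2 + 19*t + 14*w^3 + w^2*(-11*t - 82) + w*(-5*t^2 - 40*t - 110) - 14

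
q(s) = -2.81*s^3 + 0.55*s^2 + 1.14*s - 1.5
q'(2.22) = -37.96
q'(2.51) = -49.21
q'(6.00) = -295.74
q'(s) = -8.43*s^2 + 1.1*s + 1.14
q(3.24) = -87.61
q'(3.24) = -83.79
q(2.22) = -27.00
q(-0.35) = -1.71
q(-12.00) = 4919.70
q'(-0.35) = -0.28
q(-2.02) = 21.60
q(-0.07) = -1.58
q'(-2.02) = -35.48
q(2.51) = -39.61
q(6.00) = -581.82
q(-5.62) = 508.25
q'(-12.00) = -1225.98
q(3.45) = -106.41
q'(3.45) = -95.40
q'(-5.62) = -271.30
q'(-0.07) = 1.02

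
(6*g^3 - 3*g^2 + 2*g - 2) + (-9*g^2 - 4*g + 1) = 6*g^3 - 12*g^2 - 2*g - 1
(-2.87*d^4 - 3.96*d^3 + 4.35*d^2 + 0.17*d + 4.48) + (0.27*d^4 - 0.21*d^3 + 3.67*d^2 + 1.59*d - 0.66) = -2.6*d^4 - 4.17*d^3 + 8.02*d^2 + 1.76*d + 3.82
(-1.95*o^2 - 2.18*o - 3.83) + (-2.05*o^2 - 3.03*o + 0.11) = -4.0*o^2 - 5.21*o - 3.72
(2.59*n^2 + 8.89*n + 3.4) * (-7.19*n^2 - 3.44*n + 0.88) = -18.6221*n^4 - 72.8287*n^3 - 52.7484*n^2 - 3.8728*n + 2.992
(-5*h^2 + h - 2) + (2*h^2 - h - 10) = -3*h^2 - 12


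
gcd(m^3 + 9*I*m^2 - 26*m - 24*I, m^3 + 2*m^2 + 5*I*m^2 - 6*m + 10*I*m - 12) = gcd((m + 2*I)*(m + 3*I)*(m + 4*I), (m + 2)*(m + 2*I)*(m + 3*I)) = m^2 + 5*I*m - 6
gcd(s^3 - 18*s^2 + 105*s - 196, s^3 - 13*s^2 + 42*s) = s - 7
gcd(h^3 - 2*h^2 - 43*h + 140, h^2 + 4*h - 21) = h + 7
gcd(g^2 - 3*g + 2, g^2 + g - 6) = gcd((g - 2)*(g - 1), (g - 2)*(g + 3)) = g - 2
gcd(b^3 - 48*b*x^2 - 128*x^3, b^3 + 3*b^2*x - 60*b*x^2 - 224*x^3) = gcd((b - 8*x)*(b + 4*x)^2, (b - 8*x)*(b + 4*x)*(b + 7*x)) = -b^2 + 4*b*x + 32*x^2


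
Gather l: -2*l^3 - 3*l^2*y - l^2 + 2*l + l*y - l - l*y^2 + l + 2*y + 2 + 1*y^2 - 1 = -2*l^3 + l^2*(-3*y - 1) + l*(-y^2 + y + 2) + y^2 + 2*y + 1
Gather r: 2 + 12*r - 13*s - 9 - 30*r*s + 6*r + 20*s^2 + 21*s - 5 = r*(18 - 30*s) + 20*s^2 + 8*s - 12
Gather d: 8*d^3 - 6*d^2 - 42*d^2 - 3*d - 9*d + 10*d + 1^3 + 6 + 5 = 8*d^3 - 48*d^2 - 2*d + 12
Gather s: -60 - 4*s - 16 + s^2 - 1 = s^2 - 4*s - 77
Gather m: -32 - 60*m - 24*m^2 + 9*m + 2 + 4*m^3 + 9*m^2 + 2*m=4*m^3 - 15*m^2 - 49*m - 30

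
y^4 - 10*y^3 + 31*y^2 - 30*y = y*(y - 5)*(y - 3)*(y - 2)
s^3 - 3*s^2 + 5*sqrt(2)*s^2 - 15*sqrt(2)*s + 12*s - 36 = (s - 3)*(s + 2*sqrt(2))*(s + 3*sqrt(2))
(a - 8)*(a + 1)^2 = a^3 - 6*a^2 - 15*a - 8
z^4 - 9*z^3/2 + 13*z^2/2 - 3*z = z*(z - 2)*(z - 3/2)*(z - 1)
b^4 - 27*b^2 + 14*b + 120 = (b - 4)*(b - 3)*(b + 2)*(b + 5)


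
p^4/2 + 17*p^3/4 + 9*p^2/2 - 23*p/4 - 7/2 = (p/2 + 1)*(p - 1)*(p + 1/2)*(p + 7)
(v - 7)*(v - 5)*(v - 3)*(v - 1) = v^4 - 16*v^3 + 86*v^2 - 176*v + 105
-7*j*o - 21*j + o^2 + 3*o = (-7*j + o)*(o + 3)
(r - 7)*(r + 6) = r^2 - r - 42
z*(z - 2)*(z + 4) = z^3 + 2*z^2 - 8*z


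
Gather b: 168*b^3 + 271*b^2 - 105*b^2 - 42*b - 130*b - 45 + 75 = 168*b^3 + 166*b^2 - 172*b + 30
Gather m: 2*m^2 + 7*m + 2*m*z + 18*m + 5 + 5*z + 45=2*m^2 + m*(2*z + 25) + 5*z + 50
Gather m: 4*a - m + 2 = 4*a - m + 2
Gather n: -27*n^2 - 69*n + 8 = -27*n^2 - 69*n + 8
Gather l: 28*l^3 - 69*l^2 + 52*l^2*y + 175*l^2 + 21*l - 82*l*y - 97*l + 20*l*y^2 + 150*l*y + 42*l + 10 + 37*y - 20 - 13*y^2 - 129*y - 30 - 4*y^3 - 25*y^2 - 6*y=28*l^3 + l^2*(52*y + 106) + l*(20*y^2 + 68*y - 34) - 4*y^3 - 38*y^2 - 98*y - 40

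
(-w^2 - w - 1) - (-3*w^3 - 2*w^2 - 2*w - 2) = 3*w^3 + w^2 + w + 1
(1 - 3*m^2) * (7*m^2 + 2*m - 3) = -21*m^4 - 6*m^3 + 16*m^2 + 2*m - 3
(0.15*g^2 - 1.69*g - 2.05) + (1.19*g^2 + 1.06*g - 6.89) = 1.34*g^2 - 0.63*g - 8.94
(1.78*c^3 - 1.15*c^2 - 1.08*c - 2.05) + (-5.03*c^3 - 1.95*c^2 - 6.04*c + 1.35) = -3.25*c^3 - 3.1*c^2 - 7.12*c - 0.7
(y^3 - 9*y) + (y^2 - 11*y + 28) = y^3 + y^2 - 20*y + 28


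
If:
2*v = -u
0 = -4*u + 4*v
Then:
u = 0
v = 0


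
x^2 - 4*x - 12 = (x - 6)*(x + 2)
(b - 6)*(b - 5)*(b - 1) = b^3 - 12*b^2 + 41*b - 30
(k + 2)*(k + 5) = k^2 + 7*k + 10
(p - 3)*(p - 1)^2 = p^3 - 5*p^2 + 7*p - 3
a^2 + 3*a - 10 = (a - 2)*(a + 5)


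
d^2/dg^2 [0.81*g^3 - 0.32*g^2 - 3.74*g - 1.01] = 4.86*g - 0.64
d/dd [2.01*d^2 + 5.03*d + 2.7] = 4.02*d + 5.03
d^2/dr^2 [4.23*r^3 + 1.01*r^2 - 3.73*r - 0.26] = 25.38*r + 2.02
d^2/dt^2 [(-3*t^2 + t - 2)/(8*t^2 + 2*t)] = 2*(14*t^3 - 48*t^2 - 12*t - 1)/(t^3*(64*t^3 + 48*t^2 + 12*t + 1))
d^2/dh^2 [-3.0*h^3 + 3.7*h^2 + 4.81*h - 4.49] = 7.4 - 18.0*h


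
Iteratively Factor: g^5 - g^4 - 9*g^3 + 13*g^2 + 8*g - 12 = (g + 3)*(g^4 - 4*g^3 + 3*g^2 + 4*g - 4) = (g + 1)*(g + 3)*(g^3 - 5*g^2 + 8*g - 4) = (g - 2)*(g + 1)*(g + 3)*(g^2 - 3*g + 2) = (g - 2)*(g - 1)*(g + 1)*(g + 3)*(g - 2)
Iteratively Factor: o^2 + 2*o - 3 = (o - 1)*(o + 3)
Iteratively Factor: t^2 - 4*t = (t - 4)*(t)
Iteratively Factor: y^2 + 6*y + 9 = (y + 3)*(y + 3)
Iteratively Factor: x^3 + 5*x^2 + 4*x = (x + 4)*(x^2 + x) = x*(x + 4)*(x + 1)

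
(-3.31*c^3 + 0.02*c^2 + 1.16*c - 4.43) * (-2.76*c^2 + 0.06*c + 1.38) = 9.1356*c^5 - 0.2538*c^4 - 7.7682*c^3 + 12.324*c^2 + 1.335*c - 6.1134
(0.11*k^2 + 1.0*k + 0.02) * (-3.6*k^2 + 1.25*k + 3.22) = -0.396*k^4 - 3.4625*k^3 + 1.5322*k^2 + 3.245*k + 0.0644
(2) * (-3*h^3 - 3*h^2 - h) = -6*h^3 - 6*h^2 - 2*h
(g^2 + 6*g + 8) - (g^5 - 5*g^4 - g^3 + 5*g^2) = -g^5 + 5*g^4 + g^3 - 4*g^2 + 6*g + 8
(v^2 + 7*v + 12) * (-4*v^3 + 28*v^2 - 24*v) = -4*v^5 + 124*v^3 + 168*v^2 - 288*v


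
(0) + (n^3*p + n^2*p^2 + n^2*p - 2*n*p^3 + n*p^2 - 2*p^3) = n^3*p + n^2*p^2 + n^2*p - 2*n*p^3 + n*p^2 - 2*p^3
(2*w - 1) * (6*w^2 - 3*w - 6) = 12*w^3 - 12*w^2 - 9*w + 6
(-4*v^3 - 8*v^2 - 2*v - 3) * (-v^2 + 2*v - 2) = 4*v^5 - 6*v^3 + 15*v^2 - 2*v + 6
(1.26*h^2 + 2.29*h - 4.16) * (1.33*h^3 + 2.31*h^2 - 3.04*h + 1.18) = 1.6758*h^5 + 5.9563*h^4 - 4.0733*h^3 - 15.0844*h^2 + 15.3486*h - 4.9088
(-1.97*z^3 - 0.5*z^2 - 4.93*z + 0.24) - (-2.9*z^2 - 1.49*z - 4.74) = -1.97*z^3 + 2.4*z^2 - 3.44*z + 4.98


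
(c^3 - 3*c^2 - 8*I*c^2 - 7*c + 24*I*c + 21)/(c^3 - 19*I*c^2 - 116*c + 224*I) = (c^2 - c*(3 + I) + 3*I)/(c^2 - 12*I*c - 32)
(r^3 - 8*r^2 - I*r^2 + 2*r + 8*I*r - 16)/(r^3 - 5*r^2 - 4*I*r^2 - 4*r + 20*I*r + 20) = (r^2 + r*(-8 + I) - 8*I)/(r^2 - r*(5 + 2*I) + 10*I)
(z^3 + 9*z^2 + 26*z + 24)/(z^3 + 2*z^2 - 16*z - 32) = (z + 3)/(z - 4)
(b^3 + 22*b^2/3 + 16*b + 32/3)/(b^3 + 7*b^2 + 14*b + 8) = (b + 4/3)/(b + 1)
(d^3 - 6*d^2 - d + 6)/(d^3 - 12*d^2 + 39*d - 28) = (d^2 - 5*d - 6)/(d^2 - 11*d + 28)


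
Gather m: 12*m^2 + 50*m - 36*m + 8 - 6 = 12*m^2 + 14*m + 2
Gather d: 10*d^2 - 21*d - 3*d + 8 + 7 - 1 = 10*d^2 - 24*d + 14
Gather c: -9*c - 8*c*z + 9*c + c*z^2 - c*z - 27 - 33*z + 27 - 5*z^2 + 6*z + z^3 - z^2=c*(z^2 - 9*z) + z^3 - 6*z^2 - 27*z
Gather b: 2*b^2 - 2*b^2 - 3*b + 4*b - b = 0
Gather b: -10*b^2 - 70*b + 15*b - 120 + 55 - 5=-10*b^2 - 55*b - 70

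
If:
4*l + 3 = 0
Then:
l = -3/4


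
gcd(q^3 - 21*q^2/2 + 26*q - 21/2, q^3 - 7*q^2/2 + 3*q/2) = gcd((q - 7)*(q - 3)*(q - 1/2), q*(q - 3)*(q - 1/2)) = q^2 - 7*q/2 + 3/2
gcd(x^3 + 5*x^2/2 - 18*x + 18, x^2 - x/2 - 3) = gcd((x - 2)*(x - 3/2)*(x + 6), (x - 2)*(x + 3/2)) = x - 2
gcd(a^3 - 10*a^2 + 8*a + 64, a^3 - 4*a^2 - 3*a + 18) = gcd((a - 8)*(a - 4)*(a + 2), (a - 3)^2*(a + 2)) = a + 2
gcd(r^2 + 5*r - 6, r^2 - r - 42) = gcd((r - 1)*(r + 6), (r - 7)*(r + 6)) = r + 6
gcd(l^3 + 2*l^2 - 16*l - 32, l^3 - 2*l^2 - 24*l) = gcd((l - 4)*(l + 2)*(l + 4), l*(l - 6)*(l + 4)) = l + 4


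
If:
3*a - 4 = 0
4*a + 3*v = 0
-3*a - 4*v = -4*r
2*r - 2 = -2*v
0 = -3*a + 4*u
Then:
No Solution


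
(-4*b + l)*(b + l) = -4*b^2 - 3*b*l + l^2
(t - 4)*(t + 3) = t^2 - t - 12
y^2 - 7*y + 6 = (y - 6)*(y - 1)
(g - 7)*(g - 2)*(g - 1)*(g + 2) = g^4 - 8*g^3 + 3*g^2 + 32*g - 28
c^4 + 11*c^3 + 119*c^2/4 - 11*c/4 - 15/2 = (c - 1/2)*(c + 1/2)*(c + 5)*(c + 6)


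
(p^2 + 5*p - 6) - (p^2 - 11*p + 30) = 16*p - 36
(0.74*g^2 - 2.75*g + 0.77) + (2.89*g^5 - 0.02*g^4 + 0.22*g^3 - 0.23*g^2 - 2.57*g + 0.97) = 2.89*g^5 - 0.02*g^4 + 0.22*g^3 + 0.51*g^2 - 5.32*g + 1.74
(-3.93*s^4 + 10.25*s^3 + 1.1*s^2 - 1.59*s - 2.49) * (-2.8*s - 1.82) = 11.004*s^5 - 21.5474*s^4 - 21.735*s^3 + 2.45*s^2 + 9.8658*s + 4.5318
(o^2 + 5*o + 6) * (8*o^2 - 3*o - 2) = 8*o^4 + 37*o^3 + 31*o^2 - 28*o - 12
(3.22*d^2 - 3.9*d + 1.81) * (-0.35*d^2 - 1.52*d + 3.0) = -1.127*d^4 - 3.5294*d^3 + 14.9545*d^2 - 14.4512*d + 5.43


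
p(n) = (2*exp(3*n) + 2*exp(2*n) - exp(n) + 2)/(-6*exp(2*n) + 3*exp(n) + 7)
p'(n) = (12*exp(2*n) - 3*exp(n))*(2*exp(3*n) + 2*exp(2*n) - exp(n) + 2)/(-6*exp(2*n) + 3*exp(n) + 7)^2 + (6*exp(3*n) + 4*exp(2*n) - exp(n))/(-6*exp(2*n) + 3*exp(n) + 7) = (-12*exp(4*n) + 12*exp(3*n) + 42*exp(2*n) + 52*exp(n) - 13)*exp(n)/(36*exp(4*n) - 36*exp(3*n) - 75*exp(2*n) + 42*exp(n) + 49)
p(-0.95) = 0.28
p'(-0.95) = 0.10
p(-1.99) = 0.26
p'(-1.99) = -0.01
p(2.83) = -6.18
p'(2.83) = -5.61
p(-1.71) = 0.26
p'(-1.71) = -0.01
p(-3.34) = 0.28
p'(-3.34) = -0.01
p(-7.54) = 0.29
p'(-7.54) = -0.00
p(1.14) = -1.88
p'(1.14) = -0.38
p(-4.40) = 0.28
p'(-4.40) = -0.00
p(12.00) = -54252.10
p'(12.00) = -54251.60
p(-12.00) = 0.29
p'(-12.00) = 0.00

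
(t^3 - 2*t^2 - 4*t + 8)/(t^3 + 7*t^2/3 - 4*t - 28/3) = 3*(t - 2)/(3*t + 7)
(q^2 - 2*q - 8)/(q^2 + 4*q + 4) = (q - 4)/(q + 2)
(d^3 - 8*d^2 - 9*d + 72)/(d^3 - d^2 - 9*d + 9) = (d - 8)/(d - 1)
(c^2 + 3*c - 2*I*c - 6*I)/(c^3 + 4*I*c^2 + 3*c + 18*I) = (c + 3)/(c^2 + 6*I*c - 9)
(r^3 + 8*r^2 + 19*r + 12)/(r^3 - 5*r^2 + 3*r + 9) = (r^2 + 7*r + 12)/(r^2 - 6*r + 9)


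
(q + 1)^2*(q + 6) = q^3 + 8*q^2 + 13*q + 6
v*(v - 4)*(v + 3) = v^3 - v^2 - 12*v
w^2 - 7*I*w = w*(w - 7*I)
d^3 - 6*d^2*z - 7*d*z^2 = d*(d - 7*z)*(d + z)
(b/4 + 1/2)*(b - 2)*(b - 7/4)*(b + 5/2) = b^4/4 + 3*b^3/16 - 67*b^2/32 - 3*b/4 + 35/8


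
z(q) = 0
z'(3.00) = 0.00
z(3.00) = 0.00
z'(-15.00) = 0.00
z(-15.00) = 0.00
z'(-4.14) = 0.00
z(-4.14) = 0.00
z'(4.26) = 0.00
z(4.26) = 0.00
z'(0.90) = 0.00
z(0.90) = 0.00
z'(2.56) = 0.00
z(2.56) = 0.00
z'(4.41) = 0.00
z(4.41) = 0.00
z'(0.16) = 0.00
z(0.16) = 0.00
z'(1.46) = 0.00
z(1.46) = 0.00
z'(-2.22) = 0.00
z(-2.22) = 0.00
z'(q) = 0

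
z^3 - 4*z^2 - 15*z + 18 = (z - 6)*(z - 1)*(z + 3)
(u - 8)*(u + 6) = u^2 - 2*u - 48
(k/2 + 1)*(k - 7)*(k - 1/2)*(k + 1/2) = k^4/2 - 5*k^3/2 - 57*k^2/8 + 5*k/8 + 7/4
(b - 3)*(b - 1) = b^2 - 4*b + 3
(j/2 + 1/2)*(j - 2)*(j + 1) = j^3/2 - 3*j/2 - 1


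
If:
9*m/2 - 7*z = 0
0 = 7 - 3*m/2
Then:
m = 14/3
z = 3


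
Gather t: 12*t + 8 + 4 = 12*t + 12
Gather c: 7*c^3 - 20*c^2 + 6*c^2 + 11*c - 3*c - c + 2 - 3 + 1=7*c^3 - 14*c^2 + 7*c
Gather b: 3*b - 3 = 3*b - 3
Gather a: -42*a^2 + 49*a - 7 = -42*a^2 + 49*a - 7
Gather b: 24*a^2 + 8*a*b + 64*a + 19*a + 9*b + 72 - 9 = 24*a^2 + 83*a + b*(8*a + 9) + 63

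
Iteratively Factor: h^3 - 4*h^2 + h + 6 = (h + 1)*(h^2 - 5*h + 6) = (h - 2)*(h + 1)*(h - 3)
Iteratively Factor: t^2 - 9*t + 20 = (t - 4)*(t - 5)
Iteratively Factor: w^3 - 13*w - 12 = (w - 4)*(w^2 + 4*w + 3) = (w - 4)*(w + 1)*(w + 3)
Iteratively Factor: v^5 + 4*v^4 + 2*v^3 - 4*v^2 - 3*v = (v)*(v^4 + 4*v^3 + 2*v^2 - 4*v - 3) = v*(v + 1)*(v^3 + 3*v^2 - v - 3) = v*(v - 1)*(v + 1)*(v^2 + 4*v + 3) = v*(v - 1)*(v + 1)^2*(v + 3)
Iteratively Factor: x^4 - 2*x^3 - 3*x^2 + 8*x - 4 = (x - 2)*(x^3 - 3*x + 2) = (x - 2)*(x - 1)*(x^2 + x - 2) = (x - 2)*(x - 1)*(x + 2)*(x - 1)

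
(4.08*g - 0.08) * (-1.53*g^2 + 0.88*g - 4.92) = -6.2424*g^3 + 3.7128*g^2 - 20.144*g + 0.3936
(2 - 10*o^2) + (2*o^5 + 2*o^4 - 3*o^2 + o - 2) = 2*o^5 + 2*o^4 - 13*o^2 + o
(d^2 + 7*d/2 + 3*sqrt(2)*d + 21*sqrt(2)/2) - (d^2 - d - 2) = 3*sqrt(2)*d + 9*d/2 + 2 + 21*sqrt(2)/2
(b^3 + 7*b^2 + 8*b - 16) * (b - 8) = b^4 - b^3 - 48*b^2 - 80*b + 128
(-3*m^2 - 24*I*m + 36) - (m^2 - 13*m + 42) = -4*m^2 + 13*m - 24*I*m - 6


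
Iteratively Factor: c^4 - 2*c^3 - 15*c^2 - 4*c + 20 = (c + 2)*(c^3 - 4*c^2 - 7*c + 10) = (c - 1)*(c + 2)*(c^2 - 3*c - 10) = (c - 5)*(c - 1)*(c + 2)*(c + 2)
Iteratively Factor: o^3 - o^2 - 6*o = (o)*(o^2 - o - 6) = o*(o - 3)*(o + 2)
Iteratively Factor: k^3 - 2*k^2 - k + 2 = (k - 2)*(k^2 - 1) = (k - 2)*(k + 1)*(k - 1)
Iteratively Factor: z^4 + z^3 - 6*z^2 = (z)*(z^3 + z^2 - 6*z) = z*(z + 3)*(z^2 - 2*z) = z^2*(z + 3)*(z - 2)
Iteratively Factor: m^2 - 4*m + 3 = (m - 1)*(m - 3)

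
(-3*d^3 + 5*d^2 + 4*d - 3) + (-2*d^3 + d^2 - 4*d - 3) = -5*d^3 + 6*d^2 - 6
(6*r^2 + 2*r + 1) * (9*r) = 54*r^3 + 18*r^2 + 9*r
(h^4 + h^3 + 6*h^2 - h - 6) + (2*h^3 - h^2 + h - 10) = h^4 + 3*h^3 + 5*h^2 - 16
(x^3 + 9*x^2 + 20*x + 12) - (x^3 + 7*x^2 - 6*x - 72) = 2*x^2 + 26*x + 84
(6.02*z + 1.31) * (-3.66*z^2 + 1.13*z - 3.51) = -22.0332*z^3 + 2.008*z^2 - 19.6499*z - 4.5981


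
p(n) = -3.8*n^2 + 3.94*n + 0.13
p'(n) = 3.94 - 7.6*n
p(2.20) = -9.59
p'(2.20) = -12.78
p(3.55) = -33.77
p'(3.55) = -23.04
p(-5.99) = -159.81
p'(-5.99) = 49.46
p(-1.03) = -7.96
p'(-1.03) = 11.77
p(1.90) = -6.10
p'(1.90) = -10.50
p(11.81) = -483.35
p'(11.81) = -85.82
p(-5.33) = -128.82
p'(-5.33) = 44.45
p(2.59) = -15.16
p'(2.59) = -15.74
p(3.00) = -22.25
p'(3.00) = -18.86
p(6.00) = -113.03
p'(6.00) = -41.66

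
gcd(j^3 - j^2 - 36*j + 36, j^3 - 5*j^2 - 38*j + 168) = j + 6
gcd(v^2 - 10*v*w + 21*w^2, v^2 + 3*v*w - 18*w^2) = v - 3*w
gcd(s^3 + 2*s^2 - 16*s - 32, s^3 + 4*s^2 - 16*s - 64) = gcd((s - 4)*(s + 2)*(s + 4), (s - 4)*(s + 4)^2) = s^2 - 16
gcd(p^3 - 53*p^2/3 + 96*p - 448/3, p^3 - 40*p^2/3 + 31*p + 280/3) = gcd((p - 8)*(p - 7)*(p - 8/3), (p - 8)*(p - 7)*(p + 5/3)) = p^2 - 15*p + 56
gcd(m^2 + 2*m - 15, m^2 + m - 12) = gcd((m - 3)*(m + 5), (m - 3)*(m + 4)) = m - 3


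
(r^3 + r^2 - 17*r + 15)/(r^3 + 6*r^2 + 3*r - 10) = (r - 3)/(r + 2)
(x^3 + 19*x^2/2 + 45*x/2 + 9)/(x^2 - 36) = (2*x^2 + 7*x + 3)/(2*(x - 6))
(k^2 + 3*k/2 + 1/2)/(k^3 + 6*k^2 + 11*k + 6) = (k + 1/2)/(k^2 + 5*k + 6)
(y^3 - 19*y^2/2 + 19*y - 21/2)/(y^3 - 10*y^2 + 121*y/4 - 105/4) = 2*(y^2 - 8*y + 7)/(2*y^2 - 17*y + 35)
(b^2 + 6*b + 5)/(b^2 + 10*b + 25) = (b + 1)/(b + 5)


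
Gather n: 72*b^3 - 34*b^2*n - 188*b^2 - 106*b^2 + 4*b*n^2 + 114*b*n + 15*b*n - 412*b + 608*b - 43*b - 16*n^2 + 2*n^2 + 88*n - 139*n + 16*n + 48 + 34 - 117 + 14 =72*b^3 - 294*b^2 + 153*b + n^2*(4*b - 14) + n*(-34*b^2 + 129*b - 35) - 21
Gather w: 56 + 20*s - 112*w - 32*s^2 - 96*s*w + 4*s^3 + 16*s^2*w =4*s^3 - 32*s^2 + 20*s + w*(16*s^2 - 96*s - 112) + 56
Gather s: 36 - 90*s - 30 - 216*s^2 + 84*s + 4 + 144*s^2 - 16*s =-72*s^2 - 22*s + 10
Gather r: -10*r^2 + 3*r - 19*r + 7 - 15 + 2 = -10*r^2 - 16*r - 6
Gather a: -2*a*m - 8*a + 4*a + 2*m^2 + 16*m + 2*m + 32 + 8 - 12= a*(-2*m - 4) + 2*m^2 + 18*m + 28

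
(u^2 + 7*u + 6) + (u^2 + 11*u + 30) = 2*u^2 + 18*u + 36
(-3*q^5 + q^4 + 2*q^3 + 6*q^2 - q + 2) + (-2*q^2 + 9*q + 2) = -3*q^5 + q^4 + 2*q^3 + 4*q^2 + 8*q + 4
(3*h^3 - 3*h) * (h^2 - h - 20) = 3*h^5 - 3*h^4 - 63*h^3 + 3*h^2 + 60*h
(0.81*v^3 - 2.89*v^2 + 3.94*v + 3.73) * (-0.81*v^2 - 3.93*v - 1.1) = -0.6561*v^5 - 0.8424*v^4 + 7.2753*v^3 - 15.3265*v^2 - 18.9929*v - 4.103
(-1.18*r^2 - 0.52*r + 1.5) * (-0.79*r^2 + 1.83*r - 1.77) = 0.9322*r^4 - 1.7486*r^3 - 0.048*r^2 + 3.6654*r - 2.655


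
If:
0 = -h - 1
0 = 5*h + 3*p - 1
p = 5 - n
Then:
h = -1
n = 3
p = 2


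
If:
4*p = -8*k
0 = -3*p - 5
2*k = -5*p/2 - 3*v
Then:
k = 5/6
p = -5/3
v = 5/6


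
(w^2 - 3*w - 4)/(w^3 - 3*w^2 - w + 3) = (w - 4)/(w^2 - 4*w + 3)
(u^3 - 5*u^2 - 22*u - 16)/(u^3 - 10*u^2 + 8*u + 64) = (u + 1)/(u - 4)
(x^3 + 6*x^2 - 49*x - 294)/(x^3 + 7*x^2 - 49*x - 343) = (x + 6)/(x + 7)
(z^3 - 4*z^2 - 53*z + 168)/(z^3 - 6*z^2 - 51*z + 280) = (z - 3)/(z - 5)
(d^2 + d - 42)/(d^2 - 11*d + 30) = (d + 7)/(d - 5)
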